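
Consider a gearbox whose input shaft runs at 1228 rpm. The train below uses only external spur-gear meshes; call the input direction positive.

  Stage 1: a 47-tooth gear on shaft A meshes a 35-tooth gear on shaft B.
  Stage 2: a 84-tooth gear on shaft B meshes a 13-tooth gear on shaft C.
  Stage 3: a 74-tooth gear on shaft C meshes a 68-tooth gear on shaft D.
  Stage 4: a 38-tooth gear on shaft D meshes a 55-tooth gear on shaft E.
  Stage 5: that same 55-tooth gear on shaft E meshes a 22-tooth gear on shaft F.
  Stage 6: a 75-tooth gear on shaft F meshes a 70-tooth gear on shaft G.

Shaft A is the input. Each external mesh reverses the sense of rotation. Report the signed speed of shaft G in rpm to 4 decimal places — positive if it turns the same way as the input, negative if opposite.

Stage 1 [47T→35T]: ω = 1228.0000×47/35 = 1649.0286 rpm, dir flips to −; running = −1649.0286
Stage 2 [84T→13T]: ω = 1649.0286×84/13 = 10655.2615 rpm, dir flips to +; running = +10655.2615
Stage 3 [74T→68T]: ω = 10655.2615×74/68 = 11595.4317 rpm, dir flips to −; running = −11595.4317
Stage 4 [38T→55T]: ω = 11595.4317×38/55 = 8011.3892 rpm, dir flips to +; running = +8011.3892
Stage 5 [55T→22T]: ω = 8011.3892×55/22 = 20028.4729 rpm, dir flips to −; running = −20028.4729
Stage 6 [75T→70T]: ω = 20028.4729×75/70 = 21459.0781 rpm, dir flips to +; running = +21459.0781

+21459.0781 rpm (same as input, |ω| = 21459.0781 rpm)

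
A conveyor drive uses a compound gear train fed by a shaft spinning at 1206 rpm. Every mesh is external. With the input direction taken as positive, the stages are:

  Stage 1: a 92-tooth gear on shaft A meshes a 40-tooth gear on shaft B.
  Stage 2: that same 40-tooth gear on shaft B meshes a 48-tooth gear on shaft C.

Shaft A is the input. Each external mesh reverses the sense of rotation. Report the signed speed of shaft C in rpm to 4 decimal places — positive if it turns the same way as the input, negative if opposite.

Stage 1 [92T→40T]: ω = 1206.0000×92/40 = 2773.8000 rpm, dir flips to −; running = −2773.8000
Stage 2 [40T→48T]: ω = 2773.8000×40/48 = 2311.5000 rpm, dir flips to +; running = +2311.5000

+2311.5000 rpm (same as input, |ω| = 2311.5000 rpm)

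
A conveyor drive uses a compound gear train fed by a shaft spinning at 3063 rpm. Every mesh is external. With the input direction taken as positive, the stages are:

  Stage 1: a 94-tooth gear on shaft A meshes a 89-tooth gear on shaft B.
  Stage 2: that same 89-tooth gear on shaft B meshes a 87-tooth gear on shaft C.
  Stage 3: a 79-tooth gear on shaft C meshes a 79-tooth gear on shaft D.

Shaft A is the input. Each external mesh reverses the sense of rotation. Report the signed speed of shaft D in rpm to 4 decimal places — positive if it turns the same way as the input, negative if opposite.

-3309.4483 rpm (opposite to input, |ω| = 3309.4483 rpm)

Stage 1 [94T→89T]: ω = 3063.0000×94/89 = 3235.0787 rpm, dir flips to −; running = −3235.0787
Stage 2 [89T→87T]: ω = 3235.0787×89/87 = 3309.4483 rpm, dir flips to +; running = +3309.4483
Stage 3 [79T→79T]: ω = 3309.4483×79/79 = 3309.4483 rpm, dir flips to −; running = −3309.4483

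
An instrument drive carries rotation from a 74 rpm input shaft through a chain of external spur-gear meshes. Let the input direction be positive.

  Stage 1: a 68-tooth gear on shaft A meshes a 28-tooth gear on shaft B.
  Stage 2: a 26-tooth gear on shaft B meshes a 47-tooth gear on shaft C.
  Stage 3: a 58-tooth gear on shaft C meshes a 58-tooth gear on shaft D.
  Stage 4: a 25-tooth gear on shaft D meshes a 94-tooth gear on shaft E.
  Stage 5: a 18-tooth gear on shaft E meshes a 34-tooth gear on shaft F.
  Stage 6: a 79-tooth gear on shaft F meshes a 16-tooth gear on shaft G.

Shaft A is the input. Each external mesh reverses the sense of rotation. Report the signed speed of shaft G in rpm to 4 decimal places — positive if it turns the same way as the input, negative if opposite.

+69.1148 rpm (same as input, |ω| = 69.1148 rpm)

Stage 1 [68T→28T]: ω = 74.0000×68/28 = 179.7143 rpm, dir flips to −; running = −179.7143
Stage 2 [26T→47T]: ω = 179.7143×26/47 = 99.4164 rpm, dir flips to +; running = +99.4164
Stage 3 [58T→58T]: ω = 99.4164×58/58 = 99.4164 rpm, dir flips to −; running = −99.4164
Stage 4 [25T→94T]: ω = 99.4164×25/94 = 26.4405 rpm, dir flips to +; running = +26.4405
Stage 5 [18T→34T]: ω = 26.4405×18/34 = 13.9979 rpm, dir flips to −; running = −13.9979
Stage 6 [79T→16T]: ω = 13.9979×79/16 = 69.1148 rpm, dir flips to +; running = +69.1148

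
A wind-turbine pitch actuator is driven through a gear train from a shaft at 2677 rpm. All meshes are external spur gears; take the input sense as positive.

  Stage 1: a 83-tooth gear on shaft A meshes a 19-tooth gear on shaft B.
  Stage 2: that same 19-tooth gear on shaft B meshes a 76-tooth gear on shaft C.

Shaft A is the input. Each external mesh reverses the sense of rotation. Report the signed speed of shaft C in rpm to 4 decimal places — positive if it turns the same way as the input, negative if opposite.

Stage 1 [83T→19T]: ω = 2677.0000×83/19 = 11694.2632 rpm, dir flips to −; running = −11694.2632
Stage 2 [19T→76T]: ω = 11694.2632×19/76 = 2923.5658 rpm, dir flips to +; running = +2923.5658

+2923.5658 rpm (same as input, |ω| = 2923.5658 rpm)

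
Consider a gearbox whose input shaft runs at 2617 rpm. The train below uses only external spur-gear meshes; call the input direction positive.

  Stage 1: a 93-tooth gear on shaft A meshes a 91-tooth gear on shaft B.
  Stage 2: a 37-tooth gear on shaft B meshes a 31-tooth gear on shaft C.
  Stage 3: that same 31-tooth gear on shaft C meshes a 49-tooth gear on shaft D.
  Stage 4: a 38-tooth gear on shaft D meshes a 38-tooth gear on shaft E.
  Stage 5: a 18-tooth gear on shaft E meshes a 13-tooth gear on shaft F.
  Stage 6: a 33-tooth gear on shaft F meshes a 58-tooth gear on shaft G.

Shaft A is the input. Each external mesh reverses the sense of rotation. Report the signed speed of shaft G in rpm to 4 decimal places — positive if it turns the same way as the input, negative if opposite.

Stage 1 [93T→91T]: ω = 2617.0000×93/91 = 2674.5165 rpm, dir flips to −; running = −2674.5165
Stage 2 [37T→31T]: ω = 2674.5165×37/31 = 3192.1648 rpm, dir flips to +; running = +3192.1648
Stage 3 [31T→49T]: ω = 3192.1648×31/49 = 2019.5329 rpm, dir flips to −; running = −2019.5329
Stage 4 [38T→38T]: ω = 2019.5329×38/38 = 2019.5329 rpm, dir flips to +; running = +2019.5329
Stage 5 [18T→13T]: ω = 2019.5329×18/13 = 2796.2763 rpm, dir flips to −; running = −2796.2763
Stage 6 [33T→58T]: ω = 2796.2763×33/58 = 1590.9848 rpm, dir flips to +; running = +1590.9848

+1590.9848 rpm (same as input, |ω| = 1590.9848 rpm)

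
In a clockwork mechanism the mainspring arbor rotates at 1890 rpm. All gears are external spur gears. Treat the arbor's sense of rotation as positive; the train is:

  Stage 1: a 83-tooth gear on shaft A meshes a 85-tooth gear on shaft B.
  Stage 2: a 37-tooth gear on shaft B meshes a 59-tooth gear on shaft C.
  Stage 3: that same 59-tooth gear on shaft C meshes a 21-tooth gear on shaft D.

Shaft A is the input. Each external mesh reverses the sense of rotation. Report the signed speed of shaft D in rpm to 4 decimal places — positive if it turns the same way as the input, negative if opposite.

-3251.6471 rpm (opposite to input, |ω| = 3251.6471 rpm)

Stage 1 [83T→85T]: ω = 1890.0000×83/85 = 1845.5294 rpm, dir flips to −; running = −1845.5294
Stage 2 [37T→59T]: ω = 1845.5294×37/59 = 1157.3659 rpm, dir flips to +; running = +1157.3659
Stage 3 [59T→21T]: ω = 1157.3659×59/21 = 3251.6471 rpm, dir flips to −; running = −3251.6471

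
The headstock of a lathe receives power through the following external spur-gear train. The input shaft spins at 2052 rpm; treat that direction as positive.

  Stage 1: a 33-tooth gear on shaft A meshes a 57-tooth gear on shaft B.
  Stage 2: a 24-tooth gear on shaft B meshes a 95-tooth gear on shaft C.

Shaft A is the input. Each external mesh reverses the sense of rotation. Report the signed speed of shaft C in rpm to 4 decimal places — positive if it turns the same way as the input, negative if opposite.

Stage 1 [33T→57T]: ω = 2052.0000×33/57 = 1188.0000 rpm, dir flips to −; running = −1188.0000
Stage 2 [24T→95T]: ω = 1188.0000×24/95 = 300.1263 rpm, dir flips to +; running = +300.1263

+300.1263 rpm (same as input, |ω| = 300.1263 rpm)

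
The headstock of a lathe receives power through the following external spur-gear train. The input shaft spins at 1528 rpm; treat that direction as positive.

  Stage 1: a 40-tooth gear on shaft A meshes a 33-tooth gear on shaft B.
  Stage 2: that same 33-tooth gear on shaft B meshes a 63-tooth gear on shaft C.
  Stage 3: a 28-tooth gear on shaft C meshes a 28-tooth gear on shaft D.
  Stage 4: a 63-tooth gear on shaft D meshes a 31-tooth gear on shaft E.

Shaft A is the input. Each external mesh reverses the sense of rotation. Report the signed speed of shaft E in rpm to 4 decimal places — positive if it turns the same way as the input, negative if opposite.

Stage 1 [40T→33T]: ω = 1528.0000×40/33 = 1852.1212 rpm, dir flips to −; running = −1852.1212
Stage 2 [33T→63T]: ω = 1852.1212×33/63 = 970.1587 rpm, dir flips to +; running = +970.1587
Stage 3 [28T→28T]: ω = 970.1587×28/28 = 970.1587 rpm, dir flips to −; running = −970.1587
Stage 4 [63T→31T]: ω = 970.1587×63/31 = 1971.6129 rpm, dir flips to +; running = +1971.6129

+1971.6129 rpm (same as input, |ω| = 1971.6129 rpm)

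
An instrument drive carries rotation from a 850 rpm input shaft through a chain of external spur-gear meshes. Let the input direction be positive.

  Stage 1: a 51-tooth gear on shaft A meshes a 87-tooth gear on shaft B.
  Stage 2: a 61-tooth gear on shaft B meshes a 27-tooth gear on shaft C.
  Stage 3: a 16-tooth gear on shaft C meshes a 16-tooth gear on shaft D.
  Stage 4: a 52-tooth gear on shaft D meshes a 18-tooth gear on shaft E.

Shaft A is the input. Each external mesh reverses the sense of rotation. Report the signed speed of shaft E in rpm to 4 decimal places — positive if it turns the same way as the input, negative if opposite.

Stage 1 [51T→87T]: ω = 850.0000×51/87 = 498.2759 rpm, dir flips to −; running = −498.2759
Stage 2 [61T→27T]: ω = 498.2759×61/27 = 1125.7344 rpm, dir flips to +; running = +1125.7344
Stage 3 [16T→16T]: ω = 1125.7344×16/16 = 1125.7344 rpm, dir flips to −; running = −1125.7344
Stage 4 [52T→18T]: ω = 1125.7344×52/18 = 3252.1215 rpm, dir flips to +; running = +3252.1215

+3252.1215 rpm (same as input, |ω| = 3252.1215 rpm)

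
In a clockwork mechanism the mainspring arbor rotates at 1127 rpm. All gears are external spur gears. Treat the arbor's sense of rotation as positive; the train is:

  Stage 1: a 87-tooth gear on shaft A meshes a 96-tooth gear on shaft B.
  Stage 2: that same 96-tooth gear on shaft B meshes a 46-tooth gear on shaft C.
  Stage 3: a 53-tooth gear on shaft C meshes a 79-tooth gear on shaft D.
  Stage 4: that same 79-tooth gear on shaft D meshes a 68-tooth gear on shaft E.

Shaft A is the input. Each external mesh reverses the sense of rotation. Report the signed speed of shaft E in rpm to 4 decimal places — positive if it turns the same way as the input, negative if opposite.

Stage 1 [87T→96T]: ω = 1127.0000×87/96 = 1021.3438 rpm, dir flips to −; running = −1021.3438
Stage 2 [96T→46T]: ω = 1021.3438×96/46 = 2131.5000 rpm, dir flips to +; running = +2131.5000
Stage 3 [53T→79T]: ω = 2131.5000×53/79 = 1429.9937 rpm, dir flips to −; running = −1429.9937
Stage 4 [79T→68T]: ω = 1429.9937×79/68 = 1661.3162 rpm, dir flips to +; running = +1661.3162

+1661.3162 rpm (same as input, |ω| = 1661.3162 rpm)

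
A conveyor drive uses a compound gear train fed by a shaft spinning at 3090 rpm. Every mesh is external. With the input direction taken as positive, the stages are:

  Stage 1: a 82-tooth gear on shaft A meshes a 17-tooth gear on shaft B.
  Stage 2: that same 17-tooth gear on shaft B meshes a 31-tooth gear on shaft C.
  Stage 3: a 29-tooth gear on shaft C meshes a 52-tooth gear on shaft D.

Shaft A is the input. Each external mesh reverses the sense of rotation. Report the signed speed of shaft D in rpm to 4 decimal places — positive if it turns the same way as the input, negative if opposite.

Stage 1 [82T→17T]: ω = 3090.0000×82/17 = 14904.7059 rpm, dir flips to −; running = −14904.7059
Stage 2 [17T→31T]: ω = 14904.7059×17/31 = 8173.5484 rpm, dir flips to +; running = +8173.5484
Stage 3 [29T→52T]: ω = 8173.5484×29/52 = 4558.3251 rpm, dir flips to −; running = −4558.3251

-4558.3251 rpm (opposite to input, |ω| = 4558.3251 rpm)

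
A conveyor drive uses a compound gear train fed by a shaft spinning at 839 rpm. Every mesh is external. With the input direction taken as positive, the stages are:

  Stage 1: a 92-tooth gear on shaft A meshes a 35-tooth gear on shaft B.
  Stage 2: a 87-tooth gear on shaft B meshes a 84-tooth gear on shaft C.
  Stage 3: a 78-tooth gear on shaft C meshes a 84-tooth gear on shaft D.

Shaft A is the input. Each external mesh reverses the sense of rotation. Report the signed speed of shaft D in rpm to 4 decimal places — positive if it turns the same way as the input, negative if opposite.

Stage 1 [92T→35T]: ω = 839.0000×92/35 = 2205.3714 rpm, dir flips to −; running = −2205.3714
Stage 2 [87T→84T]: ω = 2205.3714×87/84 = 2284.1347 rpm, dir flips to +; running = +2284.1347
Stage 3 [78T→84T]: ω = 2284.1347×78/84 = 2120.9822 rpm, dir flips to −; running = −2120.9822

-2120.9822 rpm (opposite to input, |ω| = 2120.9822 rpm)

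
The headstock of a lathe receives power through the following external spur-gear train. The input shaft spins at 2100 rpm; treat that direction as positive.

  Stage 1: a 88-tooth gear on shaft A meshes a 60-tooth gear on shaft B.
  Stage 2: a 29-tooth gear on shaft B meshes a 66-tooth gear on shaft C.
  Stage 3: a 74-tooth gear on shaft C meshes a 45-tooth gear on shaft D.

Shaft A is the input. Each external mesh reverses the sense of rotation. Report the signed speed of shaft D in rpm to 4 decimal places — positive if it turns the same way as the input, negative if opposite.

Stage 1 [88T→60T]: ω = 2100.0000×88/60 = 3080.0000 rpm, dir flips to −; running = −3080.0000
Stage 2 [29T→66T]: ω = 3080.0000×29/66 = 1353.3333 rpm, dir flips to +; running = +1353.3333
Stage 3 [74T→45T]: ω = 1353.3333×74/45 = 2225.4815 rpm, dir flips to −; running = −2225.4815

-2225.4815 rpm (opposite to input, |ω| = 2225.4815 rpm)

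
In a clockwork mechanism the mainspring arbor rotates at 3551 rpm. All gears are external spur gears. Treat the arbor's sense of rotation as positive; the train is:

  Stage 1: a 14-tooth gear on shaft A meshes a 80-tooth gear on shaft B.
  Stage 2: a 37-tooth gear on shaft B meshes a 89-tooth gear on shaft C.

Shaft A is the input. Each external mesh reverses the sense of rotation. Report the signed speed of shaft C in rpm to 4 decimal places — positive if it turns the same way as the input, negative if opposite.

Stage 1 [14T→80T]: ω = 3551.0000×14/80 = 621.4250 rpm, dir flips to −; running = −621.4250
Stage 2 [37T→89T]: ω = 621.4250×37/89 = 258.3452 rpm, dir flips to +; running = +258.3452

+258.3452 rpm (same as input, |ω| = 258.3452 rpm)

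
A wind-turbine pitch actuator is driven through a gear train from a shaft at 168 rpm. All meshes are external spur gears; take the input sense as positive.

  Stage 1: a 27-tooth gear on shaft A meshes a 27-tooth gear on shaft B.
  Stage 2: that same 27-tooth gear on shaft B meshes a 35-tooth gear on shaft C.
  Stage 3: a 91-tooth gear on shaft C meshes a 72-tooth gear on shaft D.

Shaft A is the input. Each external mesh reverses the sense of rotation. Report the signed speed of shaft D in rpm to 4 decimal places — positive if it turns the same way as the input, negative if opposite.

-163.8000 rpm (opposite to input, |ω| = 163.8000 rpm)

Stage 1 [27T→27T]: ω = 168.0000×27/27 = 168.0000 rpm, dir flips to −; running = −168.0000
Stage 2 [27T→35T]: ω = 168.0000×27/35 = 129.6000 rpm, dir flips to +; running = +129.6000
Stage 3 [91T→72T]: ω = 129.6000×91/72 = 163.8000 rpm, dir flips to −; running = −163.8000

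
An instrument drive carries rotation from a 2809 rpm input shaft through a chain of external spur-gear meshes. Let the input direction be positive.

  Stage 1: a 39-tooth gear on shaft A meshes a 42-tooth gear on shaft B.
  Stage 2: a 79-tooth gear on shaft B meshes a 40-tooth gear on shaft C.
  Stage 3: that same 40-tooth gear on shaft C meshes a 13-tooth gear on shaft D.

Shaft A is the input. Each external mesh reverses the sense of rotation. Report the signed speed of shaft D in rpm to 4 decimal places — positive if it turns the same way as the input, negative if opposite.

Stage 1 [39T→42T]: ω = 2809.0000×39/42 = 2608.3571 rpm, dir flips to −; running = −2608.3571
Stage 2 [79T→40T]: ω = 2608.3571×79/40 = 5151.5054 rpm, dir flips to +; running = +5151.5054
Stage 3 [40T→13T]: ω = 5151.5054×40/13 = 15850.7857 rpm, dir flips to −; running = −15850.7857

-15850.7857 rpm (opposite to input, |ω| = 15850.7857 rpm)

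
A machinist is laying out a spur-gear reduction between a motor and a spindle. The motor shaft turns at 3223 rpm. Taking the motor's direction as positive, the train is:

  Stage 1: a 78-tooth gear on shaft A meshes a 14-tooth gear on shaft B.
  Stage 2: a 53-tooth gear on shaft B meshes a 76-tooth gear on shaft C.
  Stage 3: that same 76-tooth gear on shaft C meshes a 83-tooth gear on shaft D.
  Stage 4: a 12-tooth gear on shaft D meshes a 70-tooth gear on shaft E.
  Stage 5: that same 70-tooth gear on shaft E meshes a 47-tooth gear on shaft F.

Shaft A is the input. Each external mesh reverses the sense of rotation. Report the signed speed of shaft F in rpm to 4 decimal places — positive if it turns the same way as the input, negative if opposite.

Stage 1 [78T→14T]: ω = 3223.0000×78/14 = 17956.7143 rpm, dir flips to −; running = −17956.7143
Stage 2 [53T→76T]: ω = 17956.7143×53/76 = 12522.4455 rpm, dir flips to +; running = +12522.4455
Stage 3 [76T→83T]: ω = 12522.4455×76/83 = 11466.3356 rpm, dir flips to −; running = −11466.3356
Stage 4 [12T→70T]: ω = 11466.3356×12/70 = 1965.6575 rpm, dir flips to +; running = +1965.6575
Stage 5 [70T→47T]: ω = 1965.6575×70/47 = 2927.5751 rpm, dir flips to −; running = −2927.5751

-2927.5751 rpm (opposite to input, |ω| = 2927.5751 rpm)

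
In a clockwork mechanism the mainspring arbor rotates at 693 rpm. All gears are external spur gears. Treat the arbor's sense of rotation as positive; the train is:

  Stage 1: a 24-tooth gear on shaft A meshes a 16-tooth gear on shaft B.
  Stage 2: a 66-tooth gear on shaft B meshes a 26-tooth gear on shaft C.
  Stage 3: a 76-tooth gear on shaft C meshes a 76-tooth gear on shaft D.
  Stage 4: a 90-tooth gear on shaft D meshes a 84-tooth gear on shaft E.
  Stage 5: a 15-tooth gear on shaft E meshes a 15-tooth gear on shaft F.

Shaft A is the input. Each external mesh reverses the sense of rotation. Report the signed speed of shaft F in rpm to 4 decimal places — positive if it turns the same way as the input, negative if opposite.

Stage 1 [24T→16T]: ω = 693.0000×24/16 = 1039.5000 rpm, dir flips to −; running = −1039.5000
Stage 2 [66T→26T]: ω = 1039.5000×66/26 = 2638.7308 rpm, dir flips to +; running = +2638.7308
Stage 3 [76T→76T]: ω = 2638.7308×76/76 = 2638.7308 rpm, dir flips to −; running = −2638.7308
Stage 4 [90T→84T]: ω = 2638.7308×90/84 = 2827.2115 rpm, dir flips to +; running = +2827.2115
Stage 5 [15T→15T]: ω = 2827.2115×15/15 = 2827.2115 rpm, dir flips to −; running = −2827.2115

-2827.2115 rpm (opposite to input, |ω| = 2827.2115 rpm)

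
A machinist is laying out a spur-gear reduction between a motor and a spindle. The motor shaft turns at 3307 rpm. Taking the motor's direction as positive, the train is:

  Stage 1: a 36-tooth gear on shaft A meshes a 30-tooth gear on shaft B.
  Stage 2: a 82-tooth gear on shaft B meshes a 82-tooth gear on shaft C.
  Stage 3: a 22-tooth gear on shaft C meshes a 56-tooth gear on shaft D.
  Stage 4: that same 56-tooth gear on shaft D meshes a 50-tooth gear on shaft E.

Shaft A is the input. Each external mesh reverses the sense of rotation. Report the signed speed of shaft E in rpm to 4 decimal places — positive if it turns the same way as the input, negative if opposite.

+1746.0960 rpm (same as input, |ω| = 1746.0960 rpm)

Stage 1 [36T→30T]: ω = 3307.0000×36/30 = 3968.4000 rpm, dir flips to −; running = −3968.4000
Stage 2 [82T→82T]: ω = 3968.4000×82/82 = 3968.4000 rpm, dir flips to +; running = +3968.4000
Stage 3 [22T→56T]: ω = 3968.4000×22/56 = 1559.0143 rpm, dir flips to −; running = −1559.0143
Stage 4 [56T→50T]: ω = 1559.0143×56/50 = 1746.0960 rpm, dir flips to +; running = +1746.0960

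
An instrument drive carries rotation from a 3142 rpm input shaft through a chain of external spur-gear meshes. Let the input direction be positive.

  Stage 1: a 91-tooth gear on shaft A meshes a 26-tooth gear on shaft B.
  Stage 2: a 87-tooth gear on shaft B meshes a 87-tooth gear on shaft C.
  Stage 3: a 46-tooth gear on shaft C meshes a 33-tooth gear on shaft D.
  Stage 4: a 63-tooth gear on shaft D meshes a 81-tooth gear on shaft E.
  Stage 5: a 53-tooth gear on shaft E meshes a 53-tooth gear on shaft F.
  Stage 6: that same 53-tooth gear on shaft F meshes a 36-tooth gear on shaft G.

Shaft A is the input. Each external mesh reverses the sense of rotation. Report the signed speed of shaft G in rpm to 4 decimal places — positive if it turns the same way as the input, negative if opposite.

Stage 1 [91T→26T]: ω = 3142.0000×91/26 = 10997.0000 rpm, dir flips to −; running = −10997.0000
Stage 2 [87T→87T]: ω = 10997.0000×87/87 = 10997.0000 rpm, dir flips to +; running = +10997.0000
Stage 3 [46T→33T]: ω = 10997.0000×46/33 = 15329.1515 rpm, dir flips to −; running = −15329.1515
Stage 4 [63T→81T]: ω = 15329.1515×63/81 = 11922.6734 rpm, dir flips to +; running = +11922.6734
Stage 5 [53T→53T]: ω = 11922.6734×53/53 = 11922.6734 rpm, dir flips to −; running = −11922.6734
Stage 6 [53T→36T]: ω = 11922.6734×53/36 = 17552.8247 rpm, dir flips to +; running = +17552.8247

+17552.8247 rpm (same as input, |ω| = 17552.8247 rpm)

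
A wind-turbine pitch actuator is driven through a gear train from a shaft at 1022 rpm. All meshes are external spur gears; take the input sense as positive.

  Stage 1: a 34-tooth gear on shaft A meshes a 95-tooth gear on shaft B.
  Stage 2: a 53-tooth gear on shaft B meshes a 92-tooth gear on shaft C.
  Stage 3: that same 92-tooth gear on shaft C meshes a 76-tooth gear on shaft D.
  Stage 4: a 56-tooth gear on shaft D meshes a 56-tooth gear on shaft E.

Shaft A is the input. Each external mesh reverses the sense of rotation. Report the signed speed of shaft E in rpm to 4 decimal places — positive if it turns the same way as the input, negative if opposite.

+255.0753 rpm (same as input, |ω| = 255.0753 rpm)

Stage 1 [34T→95T]: ω = 1022.0000×34/95 = 365.7684 rpm, dir flips to −; running = −365.7684
Stage 2 [53T→92T]: ω = 365.7684×53/92 = 210.7144 rpm, dir flips to +; running = +210.7144
Stage 3 [92T→76T]: ω = 210.7144×92/76 = 255.0753 rpm, dir flips to −; running = −255.0753
Stage 4 [56T→56T]: ω = 255.0753×56/56 = 255.0753 rpm, dir flips to +; running = +255.0753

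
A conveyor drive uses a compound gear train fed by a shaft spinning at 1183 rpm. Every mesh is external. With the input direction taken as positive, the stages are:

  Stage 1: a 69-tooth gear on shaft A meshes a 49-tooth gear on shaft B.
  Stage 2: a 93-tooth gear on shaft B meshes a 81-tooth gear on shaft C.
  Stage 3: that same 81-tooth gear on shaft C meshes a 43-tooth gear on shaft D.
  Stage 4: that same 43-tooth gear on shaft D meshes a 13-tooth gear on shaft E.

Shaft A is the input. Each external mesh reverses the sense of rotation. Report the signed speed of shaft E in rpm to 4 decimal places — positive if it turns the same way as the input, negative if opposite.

Stage 1 [69T→49T]: ω = 1183.0000×69/49 = 1665.8571 rpm, dir flips to −; running = −1665.8571
Stage 2 [93T→81T]: ω = 1665.8571×93/81 = 1912.6508 rpm, dir flips to +; running = +1912.6508
Stage 3 [81T→43T]: ω = 1912.6508×81/43 = 3602.9003 rpm, dir flips to −; running = −3602.9003
Stage 4 [43T→13T]: ω = 3602.9003×43/13 = 11917.2857 rpm, dir flips to +; running = +11917.2857

+11917.2857 rpm (same as input, |ω| = 11917.2857 rpm)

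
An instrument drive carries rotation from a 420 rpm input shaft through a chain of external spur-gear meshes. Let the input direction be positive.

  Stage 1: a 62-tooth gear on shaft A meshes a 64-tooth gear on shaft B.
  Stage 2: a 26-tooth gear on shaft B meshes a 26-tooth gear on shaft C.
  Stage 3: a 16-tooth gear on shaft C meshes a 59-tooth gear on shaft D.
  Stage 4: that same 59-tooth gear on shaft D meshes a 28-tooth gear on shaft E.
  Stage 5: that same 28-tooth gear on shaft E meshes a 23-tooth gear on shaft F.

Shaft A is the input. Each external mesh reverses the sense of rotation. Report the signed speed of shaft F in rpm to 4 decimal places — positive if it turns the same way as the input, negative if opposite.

Stage 1 [62T→64T]: ω = 420.0000×62/64 = 406.8750 rpm, dir flips to −; running = −406.8750
Stage 2 [26T→26T]: ω = 406.8750×26/26 = 406.8750 rpm, dir flips to +; running = +406.8750
Stage 3 [16T→59T]: ω = 406.8750×16/59 = 110.3390 rpm, dir flips to −; running = −110.3390
Stage 4 [59T→28T]: ω = 110.3390×59/28 = 232.5000 rpm, dir flips to +; running = +232.5000
Stage 5 [28T→23T]: ω = 232.5000×28/23 = 283.0435 rpm, dir flips to −; running = −283.0435

-283.0435 rpm (opposite to input, |ω| = 283.0435 rpm)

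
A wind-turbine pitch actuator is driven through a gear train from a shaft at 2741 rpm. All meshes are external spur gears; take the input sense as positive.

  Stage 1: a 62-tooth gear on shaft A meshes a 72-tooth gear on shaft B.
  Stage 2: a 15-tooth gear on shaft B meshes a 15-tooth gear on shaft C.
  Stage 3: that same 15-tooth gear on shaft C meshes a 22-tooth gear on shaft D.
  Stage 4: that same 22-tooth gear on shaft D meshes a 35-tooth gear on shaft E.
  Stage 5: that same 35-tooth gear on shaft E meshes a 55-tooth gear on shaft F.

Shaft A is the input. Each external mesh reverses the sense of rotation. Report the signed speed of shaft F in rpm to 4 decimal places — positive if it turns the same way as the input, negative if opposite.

-643.7197 rpm (opposite to input, |ω| = 643.7197 rpm)

Stage 1 [62T→72T]: ω = 2741.0000×62/72 = 2360.3056 rpm, dir flips to −; running = −2360.3056
Stage 2 [15T→15T]: ω = 2360.3056×15/15 = 2360.3056 rpm, dir flips to +; running = +2360.3056
Stage 3 [15T→22T]: ω = 2360.3056×15/22 = 1609.2992 rpm, dir flips to −; running = −1609.2992
Stage 4 [22T→35T]: ω = 1609.2992×22/35 = 1011.5595 rpm, dir flips to +; running = +1011.5595
Stage 5 [35T→55T]: ω = 1011.5595×35/55 = 643.7197 rpm, dir flips to −; running = −643.7197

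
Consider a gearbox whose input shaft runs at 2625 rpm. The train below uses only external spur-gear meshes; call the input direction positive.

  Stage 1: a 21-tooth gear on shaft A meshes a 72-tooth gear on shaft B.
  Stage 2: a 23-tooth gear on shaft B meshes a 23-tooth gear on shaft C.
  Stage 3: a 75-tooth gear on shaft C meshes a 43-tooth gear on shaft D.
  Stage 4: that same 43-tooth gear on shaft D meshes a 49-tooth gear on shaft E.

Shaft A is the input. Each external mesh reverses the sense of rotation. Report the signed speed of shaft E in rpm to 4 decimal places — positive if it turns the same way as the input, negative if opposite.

Stage 1 [21T→72T]: ω = 2625.0000×21/72 = 765.6250 rpm, dir flips to −; running = −765.6250
Stage 2 [23T→23T]: ω = 765.6250×23/23 = 765.6250 rpm, dir flips to +; running = +765.6250
Stage 3 [75T→43T]: ω = 765.6250×75/43 = 1335.3924 rpm, dir flips to −; running = −1335.3924
Stage 4 [43T→49T]: ω = 1335.3924×43/49 = 1171.8750 rpm, dir flips to +; running = +1171.8750

+1171.8750 rpm (same as input, |ω| = 1171.8750 rpm)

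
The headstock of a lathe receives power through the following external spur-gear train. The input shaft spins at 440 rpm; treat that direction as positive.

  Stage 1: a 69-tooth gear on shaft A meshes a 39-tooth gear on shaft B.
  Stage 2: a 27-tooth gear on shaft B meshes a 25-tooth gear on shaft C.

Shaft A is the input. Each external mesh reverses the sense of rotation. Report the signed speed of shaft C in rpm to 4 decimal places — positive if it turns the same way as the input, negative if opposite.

+840.7385 rpm (same as input, |ω| = 840.7385 rpm)

Stage 1 [69T→39T]: ω = 440.0000×69/39 = 778.4615 rpm, dir flips to −; running = −778.4615
Stage 2 [27T→25T]: ω = 778.4615×27/25 = 840.7385 rpm, dir flips to +; running = +840.7385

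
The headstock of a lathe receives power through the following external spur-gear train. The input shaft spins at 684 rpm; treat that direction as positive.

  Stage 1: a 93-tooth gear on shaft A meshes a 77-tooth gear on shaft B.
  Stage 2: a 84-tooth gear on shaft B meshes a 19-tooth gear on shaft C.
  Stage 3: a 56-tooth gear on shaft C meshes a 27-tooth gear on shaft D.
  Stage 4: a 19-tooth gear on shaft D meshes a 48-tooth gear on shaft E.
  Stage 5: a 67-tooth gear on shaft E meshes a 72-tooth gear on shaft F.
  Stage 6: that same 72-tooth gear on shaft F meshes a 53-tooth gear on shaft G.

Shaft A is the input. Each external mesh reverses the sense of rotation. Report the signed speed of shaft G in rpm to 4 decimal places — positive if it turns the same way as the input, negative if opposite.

Stage 1 [93T→77T]: ω = 684.0000×93/77 = 826.1299 rpm, dir flips to −; running = −826.1299
Stage 2 [84T→19T]: ω = 826.1299×84/19 = 3652.3636 rpm, dir flips to +; running = +3652.3636
Stage 3 [56T→27T]: ω = 3652.3636×56/27 = 7575.2727 rpm, dir flips to −; running = −7575.2727
Stage 4 [19T→48T]: ω = 7575.2727×19/48 = 2998.5455 rpm, dir flips to +; running = +2998.5455
Stage 5 [67T→72T]: ω = 2998.5455×67/72 = 2790.3131 rpm, dir flips to −; running = −2790.3131
Stage 6 [72T→53T]: ω = 2790.3131×72/53 = 3790.6141 rpm, dir flips to +; running = +3790.6141

+3790.6141 rpm (same as input, |ω| = 3790.6141 rpm)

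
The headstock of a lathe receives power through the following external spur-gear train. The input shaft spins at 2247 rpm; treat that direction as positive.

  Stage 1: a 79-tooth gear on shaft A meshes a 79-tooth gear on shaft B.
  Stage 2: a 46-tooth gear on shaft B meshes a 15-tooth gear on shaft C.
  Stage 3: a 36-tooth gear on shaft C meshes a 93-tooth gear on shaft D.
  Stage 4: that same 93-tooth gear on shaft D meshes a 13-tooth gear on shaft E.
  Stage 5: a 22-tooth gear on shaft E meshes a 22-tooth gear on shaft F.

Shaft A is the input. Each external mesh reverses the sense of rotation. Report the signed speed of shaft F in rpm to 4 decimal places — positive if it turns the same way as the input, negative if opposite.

Stage 1 [79T→79T]: ω = 2247.0000×79/79 = 2247.0000 rpm, dir flips to −; running = −2247.0000
Stage 2 [46T→15T]: ω = 2247.0000×46/15 = 6890.8000 rpm, dir flips to +; running = +6890.8000
Stage 3 [36T→93T]: ω = 6890.8000×36/93 = 2667.4065 rpm, dir flips to −; running = −2667.4065
Stage 4 [93T→13T]: ω = 2667.4065×93/13 = 19082.2154 rpm, dir flips to +; running = +19082.2154
Stage 5 [22T→22T]: ω = 19082.2154×22/22 = 19082.2154 rpm, dir flips to −; running = −19082.2154

-19082.2154 rpm (opposite to input, |ω| = 19082.2154 rpm)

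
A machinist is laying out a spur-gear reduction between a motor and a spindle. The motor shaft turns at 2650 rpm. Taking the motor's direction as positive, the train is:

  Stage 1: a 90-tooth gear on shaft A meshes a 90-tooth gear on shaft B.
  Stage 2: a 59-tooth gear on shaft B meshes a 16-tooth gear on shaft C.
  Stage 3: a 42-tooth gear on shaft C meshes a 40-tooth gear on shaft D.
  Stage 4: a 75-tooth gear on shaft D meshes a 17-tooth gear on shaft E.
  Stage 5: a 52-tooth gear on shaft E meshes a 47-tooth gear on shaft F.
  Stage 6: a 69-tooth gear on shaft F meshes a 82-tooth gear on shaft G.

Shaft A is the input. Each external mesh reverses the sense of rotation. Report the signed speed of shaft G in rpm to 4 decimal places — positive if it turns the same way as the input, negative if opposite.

Stage 1 [90T→90T]: ω = 2650.0000×90/90 = 2650.0000 rpm, dir flips to −; running = −2650.0000
Stage 2 [59T→16T]: ω = 2650.0000×59/16 = 9771.8750 rpm, dir flips to +; running = +9771.8750
Stage 3 [42T→40T]: ω = 9771.8750×42/40 = 10260.4688 rpm, dir flips to −; running = −10260.4688
Stage 4 [75T→17T]: ω = 10260.4688×75/17 = 45266.7739 rpm, dir flips to +; running = +45266.7739
Stage 5 [52T→47T]: ω = 45266.7739×52/47 = 50082.3881 rpm, dir flips to −; running = −50082.3881
Stage 6 [69T→82T]: ω = 50082.3881×69/82 = 42142.4973 rpm, dir flips to +; running = +42142.4973

+42142.4973 rpm (same as input, |ω| = 42142.4973 rpm)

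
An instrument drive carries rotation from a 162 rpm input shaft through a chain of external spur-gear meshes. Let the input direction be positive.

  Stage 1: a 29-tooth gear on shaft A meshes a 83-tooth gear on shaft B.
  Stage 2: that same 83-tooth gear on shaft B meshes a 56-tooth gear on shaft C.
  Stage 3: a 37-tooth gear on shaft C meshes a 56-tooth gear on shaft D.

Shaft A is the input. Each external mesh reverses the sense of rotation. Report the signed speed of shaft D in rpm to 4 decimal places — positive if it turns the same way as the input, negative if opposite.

Stage 1 [29T→83T]: ω = 162.0000×29/83 = 56.6024 rpm, dir flips to −; running = −56.6024
Stage 2 [83T→56T]: ω = 56.6024×83/56 = 83.8929 rpm, dir flips to +; running = +83.8929
Stage 3 [37T→56T]: ω = 83.8929×37/56 = 55.4292 rpm, dir flips to −; running = −55.4292

-55.4292 rpm (opposite to input, |ω| = 55.4292 rpm)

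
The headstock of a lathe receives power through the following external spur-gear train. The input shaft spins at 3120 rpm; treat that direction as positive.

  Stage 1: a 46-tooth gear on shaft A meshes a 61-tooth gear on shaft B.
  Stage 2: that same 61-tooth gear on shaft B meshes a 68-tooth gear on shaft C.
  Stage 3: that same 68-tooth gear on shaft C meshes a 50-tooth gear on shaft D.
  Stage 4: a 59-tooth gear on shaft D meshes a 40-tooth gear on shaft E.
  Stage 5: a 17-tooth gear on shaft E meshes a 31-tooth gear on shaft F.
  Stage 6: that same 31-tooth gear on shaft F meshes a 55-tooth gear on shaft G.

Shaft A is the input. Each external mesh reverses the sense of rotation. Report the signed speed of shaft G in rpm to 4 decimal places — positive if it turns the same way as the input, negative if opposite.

Stage 1 [46T→61T]: ω = 3120.0000×46/61 = 2352.7869 rpm, dir flips to −; running = −2352.7869
Stage 2 [61T→68T]: ω = 2352.7869×61/68 = 2110.5882 rpm, dir flips to +; running = +2110.5882
Stage 3 [68T→50T]: ω = 2110.5882×68/50 = 2870.4000 rpm, dir flips to −; running = −2870.4000
Stage 4 [59T→40T]: ω = 2870.4000×59/40 = 4233.8400 rpm, dir flips to +; running = +4233.8400
Stage 5 [17T→31T]: ω = 4233.8400×17/31 = 2321.7832 rpm, dir flips to −; running = −2321.7832
Stage 6 [31T→55T]: ω = 2321.7832×31/55 = 1308.6415 rpm, dir flips to +; running = +1308.6415

+1308.6415 rpm (same as input, |ω| = 1308.6415 rpm)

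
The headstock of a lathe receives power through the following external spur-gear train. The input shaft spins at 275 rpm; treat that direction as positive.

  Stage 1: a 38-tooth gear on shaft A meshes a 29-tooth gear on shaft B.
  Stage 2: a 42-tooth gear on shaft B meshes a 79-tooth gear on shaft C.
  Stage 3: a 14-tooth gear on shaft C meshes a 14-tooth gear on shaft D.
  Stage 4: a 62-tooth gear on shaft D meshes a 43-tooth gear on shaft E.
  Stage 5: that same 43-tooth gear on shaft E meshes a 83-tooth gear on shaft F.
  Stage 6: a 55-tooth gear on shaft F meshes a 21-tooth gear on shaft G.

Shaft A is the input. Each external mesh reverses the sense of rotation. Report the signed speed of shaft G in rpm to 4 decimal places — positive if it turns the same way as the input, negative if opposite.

+374.7982 rpm (same as input, |ω| = 374.7982 rpm)

Stage 1 [38T→29T]: ω = 275.0000×38/29 = 360.3448 rpm, dir flips to −; running = −360.3448
Stage 2 [42T→79T]: ω = 360.3448×42/79 = 191.5757 rpm, dir flips to +; running = +191.5757
Stage 3 [14T→14T]: ω = 191.5757×14/14 = 191.5757 rpm, dir flips to −; running = −191.5757
Stage 4 [62T→43T]: ω = 191.5757×62/43 = 276.2255 rpm, dir flips to +; running = +276.2255
Stage 5 [43T→83T]: ω = 276.2255×43/83 = 143.1048 rpm, dir flips to −; running = −143.1048
Stage 6 [55T→21T]: ω = 143.1048×55/21 = 374.7982 rpm, dir flips to +; running = +374.7982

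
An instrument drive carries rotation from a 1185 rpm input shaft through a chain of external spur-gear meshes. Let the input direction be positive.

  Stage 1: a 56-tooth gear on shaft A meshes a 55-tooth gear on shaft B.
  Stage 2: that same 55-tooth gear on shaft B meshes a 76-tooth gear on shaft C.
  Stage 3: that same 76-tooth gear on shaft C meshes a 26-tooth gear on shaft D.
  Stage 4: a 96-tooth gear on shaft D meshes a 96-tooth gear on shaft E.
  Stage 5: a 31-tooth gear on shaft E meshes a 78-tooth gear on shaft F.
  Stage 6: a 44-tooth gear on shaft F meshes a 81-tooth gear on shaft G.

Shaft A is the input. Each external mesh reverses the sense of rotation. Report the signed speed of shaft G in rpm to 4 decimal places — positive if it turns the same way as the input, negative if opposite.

Stage 1 [56T→55T]: ω = 1185.0000×56/55 = 1206.5455 rpm, dir flips to −; running = −1206.5455
Stage 2 [55T→76T]: ω = 1206.5455×55/76 = 873.1579 rpm, dir flips to +; running = +873.1579
Stage 3 [76T→26T]: ω = 873.1579×76/26 = 2552.3077 rpm, dir flips to −; running = −2552.3077
Stage 4 [96T→96T]: ω = 2552.3077×96/96 = 2552.3077 rpm, dir flips to +; running = +2552.3077
Stage 5 [31T→78T]: ω = 2552.3077×31/78 = 1014.3787 rpm, dir flips to −; running = −1014.3787
Stage 6 [44T→81T]: ω = 1014.3787×44/81 = 551.0205 rpm, dir flips to +; running = +551.0205

+551.0205 rpm (same as input, |ω| = 551.0205 rpm)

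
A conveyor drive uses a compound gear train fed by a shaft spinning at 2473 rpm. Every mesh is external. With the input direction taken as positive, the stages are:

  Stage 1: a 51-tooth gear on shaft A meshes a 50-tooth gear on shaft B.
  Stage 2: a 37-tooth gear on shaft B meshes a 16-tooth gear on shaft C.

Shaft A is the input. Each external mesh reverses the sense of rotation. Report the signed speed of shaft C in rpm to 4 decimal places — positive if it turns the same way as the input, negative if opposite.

+5833.1888 rpm (same as input, |ω| = 5833.1888 rpm)

Stage 1 [51T→50T]: ω = 2473.0000×51/50 = 2522.4600 rpm, dir flips to −; running = −2522.4600
Stage 2 [37T→16T]: ω = 2522.4600×37/16 = 5833.1888 rpm, dir flips to +; running = +5833.1888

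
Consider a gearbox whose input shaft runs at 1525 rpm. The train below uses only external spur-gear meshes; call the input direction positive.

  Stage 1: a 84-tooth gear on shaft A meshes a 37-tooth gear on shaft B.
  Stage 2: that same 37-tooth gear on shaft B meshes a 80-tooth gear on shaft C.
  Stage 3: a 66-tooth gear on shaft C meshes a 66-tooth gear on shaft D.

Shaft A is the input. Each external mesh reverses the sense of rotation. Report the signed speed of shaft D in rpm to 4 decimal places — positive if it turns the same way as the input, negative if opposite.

-1601.2500 rpm (opposite to input, |ω| = 1601.2500 rpm)

Stage 1 [84T→37T]: ω = 1525.0000×84/37 = 3462.1622 rpm, dir flips to −; running = −3462.1622
Stage 2 [37T→80T]: ω = 3462.1622×37/80 = 1601.2500 rpm, dir flips to +; running = +1601.2500
Stage 3 [66T→66T]: ω = 1601.2500×66/66 = 1601.2500 rpm, dir flips to −; running = −1601.2500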